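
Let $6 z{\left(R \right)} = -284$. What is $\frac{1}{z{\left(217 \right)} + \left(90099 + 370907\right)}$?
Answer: $\frac{3}{1382876} \approx 2.1694 \cdot 10^{-6}$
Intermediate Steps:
$z{\left(R \right)} = - \frac{142}{3}$ ($z{\left(R \right)} = \frac{1}{6} \left(-284\right) = - \frac{142}{3}$)
$\frac{1}{z{\left(217 \right)} + \left(90099 + 370907\right)} = \frac{1}{- \frac{142}{3} + \left(90099 + 370907\right)} = \frac{1}{- \frac{142}{3} + 461006} = \frac{1}{\frac{1382876}{3}} = \frac{3}{1382876}$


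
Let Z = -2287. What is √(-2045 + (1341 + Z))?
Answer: I*√2991 ≈ 54.69*I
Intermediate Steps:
√(-2045 + (1341 + Z)) = √(-2045 + (1341 - 2287)) = √(-2045 - 946) = √(-2991) = I*√2991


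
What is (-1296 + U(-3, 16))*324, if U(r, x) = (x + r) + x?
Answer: -410508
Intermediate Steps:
U(r, x) = r + 2*x (U(r, x) = (r + x) + x = r + 2*x)
(-1296 + U(-3, 16))*324 = (-1296 + (-3 + 2*16))*324 = (-1296 + (-3 + 32))*324 = (-1296 + 29)*324 = -1267*324 = -410508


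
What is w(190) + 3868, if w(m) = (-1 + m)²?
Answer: 39589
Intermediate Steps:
w(190) + 3868 = (-1 + 190)² + 3868 = 189² + 3868 = 35721 + 3868 = 39589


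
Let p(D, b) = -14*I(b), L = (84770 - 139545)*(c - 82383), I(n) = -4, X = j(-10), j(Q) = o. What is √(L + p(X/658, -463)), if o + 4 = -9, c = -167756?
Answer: 7*√279619669 ≈ 1.1705e+5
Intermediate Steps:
o = -13 (o = -4 - 9 = -13)
j(Q) = -13
X = -13
L = 13701363725 (L = (84770 - 139545)*(-167756 - 82383) = -54775*(-250139) = 13701363725)
p(D, b) = 56 (p(D, b) = -14*(-4) = 56)
√(L + p(X/658, -463)) = √(13701363725 + 56) = √13701363781 = 7*√279619669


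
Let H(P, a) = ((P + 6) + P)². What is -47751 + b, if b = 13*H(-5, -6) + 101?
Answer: -47442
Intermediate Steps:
H(P, a) = (6 + 2*P)² (H(P, a) = ((6 + P) + P)² = (6 + 2*P)²)
b = 309 (b = 13*(4*(3 - 5)²) + 101 = 13*(4*(-2)²) + 101 = 13*(4*4) + 101 = 13*16 + 101 = 208 + 101 = 309)
-47751 + b = -47751 + 309 = -47442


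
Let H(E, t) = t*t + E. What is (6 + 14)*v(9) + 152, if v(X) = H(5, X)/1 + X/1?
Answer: 2052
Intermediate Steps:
H(E, t) = E + t² (H(E, t) = t² + E = E + t²)
v(X) = 5 + X + X² (v(X) = (5 + X²)/1 + X/1 = (5 + X²)*1 + X*1 = (5 + X²) + X = 5 + X + X²)
(6 + 14)*v(9) + 152 = (6 + 14)*(5 + 9 + 9²) + 152 = 20*(5 + 9 + 81) + 152 = 20*95 + 152 = 1900 + 152 = 2052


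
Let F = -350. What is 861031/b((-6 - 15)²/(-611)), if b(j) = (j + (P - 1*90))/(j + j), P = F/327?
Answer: 248333394834/18339787 ≈ 13541.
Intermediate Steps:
P = -350/327 ≈ -1.0703
b(j) = (-29780/327 + j)/(2*j) (b(j) = (j + (-350/327 - 1*90))/(j + j) = (j + (-350/327 - 90))/((2*j)) = (j - 29780/327)*(1/(2*j)) = (-29780/327 + j)*(1/(2*j)) = (-29780/327 + j)/(2*j))
861031/b((-6 - 15)²/(-611)) = 861031/(((-29780 + 327*((-6 - 15)²/(-611)))/(654*(((-6 - 15)²/(-611)))))) = 861031/(((-29780 + 327*((-21)²*(-1/611)))/(654*(((-21)²*(-1/611)))))) = 861031/(((-29780 + 327*(441*(-1/611)))/(654*((441*(-1/611)))))) = 861031/(((-29780 + 327*(-441/611))/(654*(-441/611)))) = 861031/(((1/654)*(-611/441)*(-29780 - 144207/611))) = 861031/(((1/654)*(-611/441)*(-18339787/611))) = 861031/(18339787/288414) = 861031*(288414/18339787) = 248333394834/18339787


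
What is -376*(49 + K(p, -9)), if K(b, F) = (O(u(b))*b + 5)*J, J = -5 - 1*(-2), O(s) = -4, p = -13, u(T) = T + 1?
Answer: 45872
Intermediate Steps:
u(T) = 1 + T
J = -3 (J = -5 + 2 = -3)
K(b, F) = -15 + 12*b (K(b, F) = (-4*b + 5)*(-3) = (5 - 4*b)*(-3) = -15 + 12*b)
-376*(49 + K(p, -9)) = -376*(49 + (-15 + 12*(-13))) = -376*(49 + (-15 - 156)) = -376*(49 - 171) = -376*(-122) = 45872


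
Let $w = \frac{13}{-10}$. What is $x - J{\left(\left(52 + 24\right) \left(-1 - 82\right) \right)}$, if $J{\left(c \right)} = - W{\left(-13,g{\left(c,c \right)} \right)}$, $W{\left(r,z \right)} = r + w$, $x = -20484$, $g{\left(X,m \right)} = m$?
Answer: $- \frac{204983}{10} \approx -20498.0$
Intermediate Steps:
$w = - \frac{13}{10}$ ($w = 13 \left(- \frac{1}{10}\right) = - \frac{13}{10} \approx -1.3$)
$W{\left(r,z \right)} = - \frac{13}{10} + r$ ($W{\left(r,z \right)} = r - \frac{13}{10} = - \frac{13}{10} + r$)
$J{\left(c \right)} = \frac{143}{10}$ ($J{\left(c \right)} = - (- \frac{13}{10} - 13) = \left(-1\right) \left(- \frac{143}{10}\right) = \frac{143}{10}$)
$x - J{\left(\left(52 + 24\right) \left(-1 - 82\right) \right)} = -20484 - \frac{143}{10} = - \frac{204983}{10}$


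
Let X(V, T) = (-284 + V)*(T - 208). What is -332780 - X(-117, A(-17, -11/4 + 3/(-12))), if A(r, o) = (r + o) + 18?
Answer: -416990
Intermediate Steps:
A(r, o) = 18 + o + r (A(r, o) = (o + r) + 18 = 18 + o + r)
X(V, T) = (-284 + V)*(-208 + T)
-332780 - X(-117, A(-17, -11/4 + 3/(-12))) = -332780 - (59072 - 284*(18 + (-11/4 + 3/(-12)) - 17) - 208*(-117) + (18 + (-11/4 + 3/(-12)) - 17)*(-117)) = -332780 - (59072 - 284*(18 + (-11*¼ + 3*(-1/12)) - 17) + 24336 + (18 + (-11*¼ + 3*(-1/12)) - 17)*(-117)) = -332780 - (59072 - 284*(18 + (-11/4 - ¼) - 17) + 24336 + (18 + (-11/4 - ¼) - 17)*(-117)) = -332780 - (59072 - 284*(18 - 3 - 17) + 24336 + (18 - 3 - 17)*(-117)) = -332780 - (59072 - 284*(-2) + 24336 - 2*(-117)) = -332780 - (59072 + 568 + 24336 + 234) = -332780 - 1*84210 = -332780 - 84210 = -416990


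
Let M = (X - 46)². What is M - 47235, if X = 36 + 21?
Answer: -47114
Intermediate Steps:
X = 57
M = 121 (M = (57 - 46)² = 11² = 121)
M - 47235 = 121 - 47235 = -47114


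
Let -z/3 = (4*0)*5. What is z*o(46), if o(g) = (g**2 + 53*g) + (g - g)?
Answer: 0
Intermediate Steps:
o(g) = g**2 + 53*g (o(g) = (g**2 + 53*g) + 0 = g**2 + 53*g)
z = 0 (z = -3*4*0*5 = -0*5 = -3*0 = 0)
z*o(46) = 0*(46*(53 + 46)) = 0*(46*99) = 0*4554 = 0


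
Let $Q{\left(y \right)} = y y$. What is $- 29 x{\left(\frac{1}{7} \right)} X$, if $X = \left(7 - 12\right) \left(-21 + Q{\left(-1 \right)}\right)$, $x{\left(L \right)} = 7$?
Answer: $-20300$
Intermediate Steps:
$Q{\left(y \right)} = y^{2}$
$X = 100$ ($X = \left(7 - 12\right) \left(-21 + \left(-1\right)^{2}\right) = - 5 \left(-21 + 1\right) = \left(-5\right) \left(-20\right) = 100$)
$- 29 x{\left(\frac{1}{7} \right)} X = \left(-29\right) 7 \cdot 100 = \left(-203\right) 100 = -20300$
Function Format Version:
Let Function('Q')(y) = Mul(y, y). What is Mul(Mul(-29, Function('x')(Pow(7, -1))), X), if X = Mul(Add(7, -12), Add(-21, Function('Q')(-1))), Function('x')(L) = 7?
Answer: -20300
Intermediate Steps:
Function('Q')(y) = Pow(y, 2)
X = 100 (X = Mul(Add(7, -12), Add(-21, Pow(-1, 2))) = Mul(-5, Add(-21, 1)) = Mul(-5, -20) = 100)
Mul(Mul(-29, Function('x')(Pow(7, -1))), X) = Mul(Mul(-29, 7), 100) = Mul(-203, 100) = -20300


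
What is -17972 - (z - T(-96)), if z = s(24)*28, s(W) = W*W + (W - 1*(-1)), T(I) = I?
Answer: -34896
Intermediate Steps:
s(W) = 1 + W + W² (s(W) = W² + (W + 1) = W² + (1 + W) = 1 + W + W²)
z = 16828 (z = (1 + 24 + 24²)*28 = (1 + 24 + 576)*28 = 601*28 = 16828)
-17972 - (z - T(-96)) = -17972 - (16828 - 1*(-96)) = -17972 - (16828 + 96) = -17972 - 1*16924 = -17972 - 16924 = -34896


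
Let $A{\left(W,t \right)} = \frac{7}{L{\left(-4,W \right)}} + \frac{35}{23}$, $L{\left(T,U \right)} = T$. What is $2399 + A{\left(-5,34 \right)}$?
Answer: $\frac{220687}{92} \approx 2398.8$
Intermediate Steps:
$A{\left(W,t \right)} = - \frac{21}{92}$ ($A{\left(W,t \right)} = \frac{7}{-4} + \frac{35}{23} = 7 \left(- \frac{1}{4}\right) + 35 \cdot \frac{1}{23} = - \frac{7}{4} + \frac{35}{23} = - \frac{21}{92}$)
$2399 + A{\left(-5,34 \right)} = 2399 - \frac{21}{92} = \frac{220687}{92}$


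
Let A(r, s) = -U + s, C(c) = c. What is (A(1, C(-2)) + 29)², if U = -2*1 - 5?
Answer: 1156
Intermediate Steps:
U = -7 (U = -2 - 5 = -7)
A(r, s) = 7 + s (A(r, s) = -1*(-7) + s = 7 + s)
(A(1, C(-2)) + 29)² = ((7 - 2) + 29)² = (5 + 29)² = 34² = 1156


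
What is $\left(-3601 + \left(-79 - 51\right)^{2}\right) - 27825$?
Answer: $-14526$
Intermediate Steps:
$\left(-3601 + \left(-79 - 51\right)^{2}\right) - 27825 = \left(-3601 + \left(-130\right)^{2}\right) - 27825 = \left(-3601 + 16900\right) - 27825 = 13299 - 27825 = -14526$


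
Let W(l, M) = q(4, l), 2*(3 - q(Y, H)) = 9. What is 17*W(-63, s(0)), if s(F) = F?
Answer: -51/2 ≈ -25.500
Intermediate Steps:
q(Y, H) = -3/2 (q(Y, H) = 3 - ½*9 = 3 - 9/2 = -3/2)
W(l, M) = -3/2
17*W(-63, s(0)) = 17*(-3/2) = -51/2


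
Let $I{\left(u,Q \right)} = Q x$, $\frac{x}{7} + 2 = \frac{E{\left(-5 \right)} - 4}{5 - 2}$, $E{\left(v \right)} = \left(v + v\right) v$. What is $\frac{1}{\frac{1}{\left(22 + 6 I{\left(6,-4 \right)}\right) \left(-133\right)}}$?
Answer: $294994$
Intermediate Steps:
$E{\left(v \right)} = 2 v^{2}$ ($E{\left(v \right)} = 2 v v = 2 v^{2}$)
$x = \frac{280}{3}$ ($x = -14 + 7 \frac{2 \left(-5\right)^{2} - 4}{5 - 2} = -14 + 7 \frac{2 \cdot 25 - 4}{3} = -14 + 7 \left(50 - 4\right) \frac{1}{3} = -14 + 7 \cdot 46 \cdot \frac{1}{3} = -14 + 7 \cdot \frac{46}{3} = -14 + \frac{322}{3} = \frac{280}{3} \approx 93.333$)
$I{\left(u,Q \right)} = \frac{280 Q}{3}$ ($I{\left(u,Q \right)} = Q \frac{280}{3} = \frac{280 Q}{3}$)
$\frac{1}{\frac{1}{\left(22 + 6 I{\left(6,-4 \right)}\right) \left(-133\right)}} = \frac{1}{\frac{1}{\left(22 + 6 \cdot \frac{280}{3} \left(-4\right)\right) \left(-133\right)}} = \frac{1}{\frac{1}{\left(22 + 6 \left(- \frac{1120}{3}\right)\right) \left(-133\right)}} = \frac{1}{\frac{1}{\left(22 - 2240\right) \left(-133\right)}} = \frac{1}{\frac{1}{\left(-2218\right) \left(-133\right)}} = \frac{1}{\frac{1}{294994}} = 294994$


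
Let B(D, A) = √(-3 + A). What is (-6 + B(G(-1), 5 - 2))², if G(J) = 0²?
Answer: 36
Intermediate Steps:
G(J) = 0
(-6 + B(G(-1), 5 - 2))² = (-6 + √(-3 + (5 - 2)))² = (-6 + √(-3 + 3))² = (-6 + √0)² = (-6 + 0)² = (-6)² = 36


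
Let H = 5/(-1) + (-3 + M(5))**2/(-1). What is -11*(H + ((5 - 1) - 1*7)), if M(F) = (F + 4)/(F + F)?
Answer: 13651/100 ≈ 136.51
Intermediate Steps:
M(F) = (4 + F)/(2*F) (M(F) = (4 + F)/((2*F)) = (4 + F)*(1/(2*F)) = (4 + F)/(2*F))
H = -941/100 (H = 5/(-1) + (-3 + (1/2)*(4 + 5)/5)**2/(-1) = 5*(-1) + (-3 + (1/2)*(1/5)*9)**2*(-1) = -5 + (-3 + 9/10)**2*(-1) = -5 + (-21/10)**2*(-1) = -5 + (441/100)*(-1) = -5 - 441/100 = -941/100 ≈ -9.4100)
-11*(H + ((5 - 1) - 1*7)) = -11*(-941/100 + ((5 - 1) - 1*7)) = -11*(-941/100 + (4 - 7)) = -11*(-941/100 - 3) = -11*(-1241/100) = 13651/100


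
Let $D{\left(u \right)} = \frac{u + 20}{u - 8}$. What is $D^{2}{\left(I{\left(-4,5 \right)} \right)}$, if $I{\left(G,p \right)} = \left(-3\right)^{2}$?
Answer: $841$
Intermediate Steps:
$I{\left(G,p \right)} = 9$
$D{\left(u \right)} = \frac{20 + u}{-8 + u}$
$D^{2}{\left(I{\left(-4,5 \right)} \right)} = \left(\frac{20 + 9}{-8 + 9}\right)^{2} = \left(1^{-1} \cdot 29\right)^{2} = \left(1 \cdot 29\right)^{2} = 29^{2} = 841$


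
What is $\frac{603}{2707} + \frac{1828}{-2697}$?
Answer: $- \frac{3322105}{7300779} \approx -0.45503$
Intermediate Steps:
$\frac{603}{2707} + \frac{1828}{-2697} = 603 \cdot \frac{1}{2707} + 1828 \left(- \frac{1}{2697}\right) = \frac{603}{2707} - \frac{1828}{2697} = - \frac{3322105}{7300779}$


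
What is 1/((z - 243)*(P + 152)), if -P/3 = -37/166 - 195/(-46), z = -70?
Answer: -1909/83623271 ≈ -2.2829e-5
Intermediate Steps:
P = -23001/1909 (P = -3*(-37/166 - 195/(-46)) = -3*(-37*1/166 - 195*(-1/46)) = -3*(-37/166 + 195/46) = -3*7667/1909 = -23001/1909 ≈ -12.049)
1/((z - 243)*(P + 152)) = 1/((-70 - 243)*(-23001/1909 + 152)) = 1/(-313*267167/1909) = 1/(-83623271/1909) = -1909/83623271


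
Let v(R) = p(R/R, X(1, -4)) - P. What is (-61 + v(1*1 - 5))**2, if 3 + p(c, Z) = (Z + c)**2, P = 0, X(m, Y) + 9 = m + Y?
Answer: 3249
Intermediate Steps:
X(m, Y) = -9 + Y + m (X(m, Y) = -9 + (m + Y) = -9 + (Y + m) = -9 + Y + m)
p(c, Z) = -3 + (Z + c)**2
v(R) = 118 (v(R) = (-3 + ((-9 - 4 + 1) + R/R)**2) - 1*0 = (-3 + (-12 + 1)**2) + 0 = (-3 + (-11)**2) + 0 = (-3 + 121) + 0 = 118 + 0 = 118)
(-61 + v(1*1 - 5))**2 = (-61 + 118)**2 = 57**2 = 3249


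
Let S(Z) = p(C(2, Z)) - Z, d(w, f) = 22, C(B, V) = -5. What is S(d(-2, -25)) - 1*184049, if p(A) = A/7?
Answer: -1288502/7 ≈ -1.8407e+5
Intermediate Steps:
p(A) = A/7 (p(A) = A*(1/7) = A/7)
S(Z) = -5/7 - Z (S(Z) = (1/7)*(-5) - Z = -5/7 - Z)
S(d(-2, -25)) - 1*184049 = (-5/7 - 1*22) - 1*184049 = (-5/7 - 22) - 184049 = -159/7 - 184049 = -1288502/7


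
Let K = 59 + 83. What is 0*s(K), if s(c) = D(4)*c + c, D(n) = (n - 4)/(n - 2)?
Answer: 0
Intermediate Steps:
D(n) = (-4 + n)/(-2 + n)
K = 142
s(c) = c (s(c) = ((-4 + 4)/(-2 + 4))*c + c = (0/2)*c + c = ((1/2)*0)*c + c = 0*c + c = 0 + c = c)
0*s(K) = 0*142 = 0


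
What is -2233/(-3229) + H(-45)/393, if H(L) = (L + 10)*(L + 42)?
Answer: 405538/422999 ≈ 0.95872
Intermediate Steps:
H(L) = (10 + L)*(42 + L)
-2233/(-3229) + H(-45)/393 = -2233/(-3229) + (420 + (-45)² + 52*(-45))/393 = -2233*(-1/3229) + (420 + 2025 - 2340)*(1/393) = 2233/3229 + 105*(1/393) = 2233/3229 + 35/131 = 405538/422999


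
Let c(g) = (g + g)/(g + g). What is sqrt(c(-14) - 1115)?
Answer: I*sqrt(1114) ≈ 33.377*I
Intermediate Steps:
c(g) = 1 (c(g) = (2*g)/((2*g)) = (2*g)*(1/(2*g)) = 1)
sqrt(c(-14) - 1115) = sqrt(1 - 1115) = sqrt(-1114) = I*sqrt(1114)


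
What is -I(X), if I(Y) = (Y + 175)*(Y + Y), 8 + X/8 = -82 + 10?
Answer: -595200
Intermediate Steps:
X = -640 (X = -64 + 8*(-82 + 10) = -64 + 8*(-72) = -64 - 576 = -640)
I(Y) = 2*Y*(175 + Y) (I(Y) = (175 + Y)*(2*Y) = 2*Y*(175 + Y))
-I(X) = -2*(-640)*(175 - 640) = -2*(-640)*(-465) = -1*595200 = -595200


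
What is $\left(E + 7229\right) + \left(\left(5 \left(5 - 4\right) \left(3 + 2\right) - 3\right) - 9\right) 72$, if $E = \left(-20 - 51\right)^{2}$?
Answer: $13206$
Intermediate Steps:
$E = 5041$ ($E = \left(-71\right)^{2} = 5041$)
$\left(E + 7229\right) + \left(\left(5 \left(5 - 4\right) \left(3 + 2\right) - 3\right) - 9\right) 72 = \left(5041 + 7229\right) + \left(\left(5 \left(5 - 4\right) \left(3 + 2\right) - 3\right) - 9\right) 72 = 12270 + \left(\left(5 \cdot 1 \cdot 5 - 3\right) - 9\right) 72 = 12270 + \left(\left(5 \cdot 5 - 3\right) - 9\right) 72 = 12270 + \left(\left(25 - 3\right) - 9\right) 72 = 12270 + \left(22 - 9\right) 72 = 12270 + 13 \cdot 72 = 12270 + 936 = 13206$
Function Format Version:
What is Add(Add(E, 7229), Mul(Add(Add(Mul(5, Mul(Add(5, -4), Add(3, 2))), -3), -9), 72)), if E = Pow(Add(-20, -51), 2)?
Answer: 13206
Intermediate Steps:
E = 5041 (E = Pow(-71, 2) = 5041)
Add(Add(E, 7229), Mul(Add(Add(Mul(5, Mul(Add(5, -4), Add(3, 2))), -3), -9), 72)) = Add(Add(5041, 7229), Mul(Add(Add(Mul(5, Mul(Add(5, -4), Add(3, 2))), -3), -9), 72)) = Add(12270, Mul(Add(Add(Mul(5, Mul(1, 5)), -3), -9), 72)) = Add(12270, Mul(Add(Add(Mul(5, 5), -3), -9), 72)) = Add(12270, Mul(Add(Add(25, -3), -9), 72)) = Add(12270, Mul(Add(22, -9), 72)) = Add(12270, Mul(13, 72)) = Add(12270, 936) = 13206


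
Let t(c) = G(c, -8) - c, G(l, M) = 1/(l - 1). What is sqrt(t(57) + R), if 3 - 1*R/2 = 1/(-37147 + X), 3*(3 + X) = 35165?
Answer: I*sqrt(232601108118610)/2135980 ≈ 7.1402*I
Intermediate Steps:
X = 35156/3 (X = -3 + (1/3)*35165 = -3 + 35165/3 = 35156/3 ≈ 11719.)
G(l, M) = 1/(-1 + l)
R = 457716/76285 (R = 6 - 2/(-37147 + 35156/3) = 6 - 2/(-76285/3) = 6 - 2*(-3/76285) = 6 + 6/76285 = 457716/76285 ≈ 6.0001)
t(c) = 1/(-1 + c) - c
sqrt(t(57) + R) = sqrt((1 - 1*57*(-1 + 57))/(-1 + 57) + 457716/76285) = sqrt((1 - 1*57*56)/56 + 457716/76285) = sqrt((1 - 3192)/56 + 457716/76285) = sqrt((1/56)*(-3191) + 457716/76285) = sqrt(-3191/56 + 457716/76285) = sqrt(-217793339/4271960) = I*sqrt(232601108118610)/2135980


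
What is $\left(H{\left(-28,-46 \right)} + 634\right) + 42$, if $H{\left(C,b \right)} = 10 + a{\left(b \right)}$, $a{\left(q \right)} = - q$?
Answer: $732$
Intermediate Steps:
$H{\left(C,b \right)} = 10 - b$
$\left(H{\left(-28,-46 \right)} + 634\right) + 42 = \left(\left(10 - -46\right) + 634\right) + 42 = \left(\left(10 + 46\right) + 634\right) + 42 = \left(56 + 634\right) + 42 = 690 + 42 = 732$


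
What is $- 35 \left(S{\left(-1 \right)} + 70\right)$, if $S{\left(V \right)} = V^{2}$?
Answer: $-2485$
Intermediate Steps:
$- 35 \left(S{\left(-1 \right)} + 70\right) = - 35 \left(\left(-1\right)^{2} + 70\right) = - 35 \left(1 + 70\right) = \left(-35\right) 71 = -2485$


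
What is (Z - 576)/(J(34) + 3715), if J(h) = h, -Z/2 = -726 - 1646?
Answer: 4168/3749 ≈ 1.1118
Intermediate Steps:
Z = 4744 (Z = -2*(-726 - 1646) = -2*(-2372) = 4744)
(Z - 576)/(J(34) + 3715) = (4744 - 576)/(34 + 3715) = 4168/3749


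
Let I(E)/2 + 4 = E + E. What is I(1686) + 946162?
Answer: 952898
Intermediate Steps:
I(E) = -8 + 4*E (I(E) = -8 + 2*(E + E) = -8 + 2*(2*E) = -8 + 4*E)
I(1686) + 946162 = (-8 + 4*1686) + 946162 = (-8 + 6744) + 946162 = 6736 + 946162 = 952898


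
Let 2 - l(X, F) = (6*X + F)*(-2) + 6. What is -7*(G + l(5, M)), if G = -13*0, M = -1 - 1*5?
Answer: -308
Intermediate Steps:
M = -6 (M = -1 - 5 = -6)
G = 0
l(X, F) = -4 + 2*F + 12*X (l(X, F) = 2 - ((6*X + F)*(-2) + 6) = 2 - ((F + 6*X)*(-2) + 6) = 2 - ((-12*X - 2*F) + 6) = 2 - (6 - 12*X - 2*F) = 2 + (-6 + 2*F + 12*X) = -4 + 2*F + 12*X)
-7*(G + l(5, M)) = -7*(0 + (-4 + 2*(-6) + 12*5)) = -7*(0 + (-4 - 12 + 60)) = -7*(0 + 44) = -7*44 = -308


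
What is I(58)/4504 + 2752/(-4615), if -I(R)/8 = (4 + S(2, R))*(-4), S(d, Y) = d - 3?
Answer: -1493996/2598245 ≈ -0.57500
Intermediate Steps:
S(d, Y) = -3 + d
I(R) = 96 (I(R) = -8*(4 + (-3 + 2))*(-4) = -8*(4 - 1)*(-4) = -24*(-4) = -8*(-12) = 96)
I(58)/4504 + 2752/(-4615) = 96/4504 + 2752/(-4615) = 96*(1/4504) + 2752*(-1/4615) = 12/563 - 2752/4615 = -1493996/2598245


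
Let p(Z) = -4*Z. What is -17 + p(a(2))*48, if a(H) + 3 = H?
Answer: 175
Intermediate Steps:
a(H) = -3 + H
-17 + p(a(2))*48 = -17 - 4*(-3 + 2)*48 = -17 - 4*(-1)*48 = -17 + 4*48 = -17 + 192 = 175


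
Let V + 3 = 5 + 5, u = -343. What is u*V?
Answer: -2401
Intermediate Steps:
V = 7 (V = -3 + (5 + 5) = -3 + 10 = 7)
u*V = -343*7 = -2401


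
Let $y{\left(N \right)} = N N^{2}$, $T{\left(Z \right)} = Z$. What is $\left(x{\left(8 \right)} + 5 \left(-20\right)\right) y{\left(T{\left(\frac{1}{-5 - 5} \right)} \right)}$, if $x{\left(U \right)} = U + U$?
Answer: $\frac{21}{250} \approx 0.084$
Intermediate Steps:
$x{\left(U \right)} = 2 U$
$y{\left(N \right)} = N^{3}$
$\left(x{\left(8 \right)} + 5 \left(-20\right)\right) y{\left(T{\left(\frac{1}{-5 - 5} \right)} \right)} = \left(2 \cdot 8 + 5 \left(-20\right)\right) \left(\frac{1}{-5 - 5}\right)^{3} = \left(16 - 100\right) \left(\frac{1}{-10}\right)^{3} = - 84 \left(- \frac{1}{10}\right)^{3} = \left(-84\right) \left(- \frac{1}{1000}\right) = \frac{21}{250}$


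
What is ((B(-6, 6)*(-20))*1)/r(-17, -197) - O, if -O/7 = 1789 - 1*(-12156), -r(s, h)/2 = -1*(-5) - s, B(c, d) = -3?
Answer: 1073750/11 ≈ 97614.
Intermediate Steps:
r(s, h) = -10 + 2*s (r(s, h) = -2*(-1*(-5) - s) = -2*(5 - s) = -10 + 2*s)
O = -97615 (O = -7*(1789 - 1*(-12156)) = -7*(1789 + 12156) = -7*13945 = -97615)
((B(-6, 6)*(-20))*1)/r(-17, -197) - O = (-3*(-20)*1)/(-10 + 2*(-17)) - 1*(-97615) = (60*1)/(-10 - 34) + 97615 = 60/(-44) + 97615 = 60*(-1/44) + 97615 = -15/11 + 97615 = 1073750/11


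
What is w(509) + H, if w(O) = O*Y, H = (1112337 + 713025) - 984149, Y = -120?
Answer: 780133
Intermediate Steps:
H = 841213 (H = 1825362 - 984149 = 841213)
w(O) = -120*O (w(O) = O*(-120) = -120*O)
w(509) + H = -120*509 + 841213 = -61080 + 841213 = 780133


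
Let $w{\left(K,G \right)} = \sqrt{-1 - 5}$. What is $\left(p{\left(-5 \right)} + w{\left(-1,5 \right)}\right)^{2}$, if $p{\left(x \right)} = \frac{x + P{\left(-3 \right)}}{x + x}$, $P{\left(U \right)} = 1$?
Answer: $- \frac{146}{25} + \frac{4 i \sqrt{6}}{5} \approx -5.84 + 1.9596 i$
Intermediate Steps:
$w{\left(K,G \right)} = i \sqrt{6}$ ($w{\left(K,G \right)} = \sqrt{-6} = i \sqrt{6}$)
$p{\left(x \right)} = \frac{1 + x}{2 x}$ ($p{\left(x \right)} = \frac{x + 1}{x + x} = \frac{1 + x}{2 x}$)
$\left(p{\left(-5 \right)} + w{\left(-1,5 \right)}\right)^{2} = \left(\frac{1 - 5}{2 \left(-5\right)} + i \sqrt{6}\right)^{2} = \left(\frac{1}{2} \left(- \frac{1}{5}\right) \left(-4\right) + i \sqrt{6}\right)^{2} = \left(\frac{2}{5} + i \sqrt{6}\right)^{2}$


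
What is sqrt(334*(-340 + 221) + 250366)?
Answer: 2*sqrt(52655) ≈ 458.93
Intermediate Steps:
sqrt(334*(-340 + 221) + 250366) = sqrt(334*(-119) + 250366) = sqrt(-39746 + 250366) = sqrt(210620) = 2*sqrt(52655)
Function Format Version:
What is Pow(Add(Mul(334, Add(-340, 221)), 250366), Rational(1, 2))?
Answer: Mul(2, Pow(52655, Rational(1, 2))) ≈ 458.93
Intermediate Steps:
Pow(Add(Mul(334, Add(-340, 221)), 250366), Rational(1, 2)) = Pow(Add(Mul(334, -119), 250366), Rational(1, 2)) = Pow(Add(-39746, 250366), Rational(1, 2)) = Pow(210620, Rational(1, 2)) = Mul(2, Pow(52655, Rational(1, 2)))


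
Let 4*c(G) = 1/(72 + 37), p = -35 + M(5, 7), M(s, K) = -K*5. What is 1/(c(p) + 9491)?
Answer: 436/4138077 ≈ 0.00010536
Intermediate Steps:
M(s, K) = -5*K
p = -70 (p = -35 - 5*7 = -35 - 35 = -70)
c(G) = 1/436 (c(G) = 1/(4*(72 + 37)) = (¼)/109 = (¼)*(1/109) = 1/436)
1/(c(p) + 9491) = 1/(1/436 + 9491) = 1/(4138077/436) = 436/4138077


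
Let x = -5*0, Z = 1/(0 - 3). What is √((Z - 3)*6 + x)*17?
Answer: 34*I*√5 ≈ 76.026*I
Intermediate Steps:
Z = -⅓ (Z = 1/(-3) = -⅓ ≈ -0.33333)
x = 0
√((Z - 3)*6 + x)*17 = √((-⅓ - 3)*6 + 0)*17 = √(-10/3*6 + 0)*17 = √(-20 + 0)*17 = √(-20)*17 = (2*I*√5)*17 = 34*I*√5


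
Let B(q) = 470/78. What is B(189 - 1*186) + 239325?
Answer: 9333910/39 ≈ 2.3933e+5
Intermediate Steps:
B(q) = 235/39 (B(q) = 470*(1/78) = 235/39)
B(189 - 1*186) + 239325 = 235/39 + 239325 = 9333910/39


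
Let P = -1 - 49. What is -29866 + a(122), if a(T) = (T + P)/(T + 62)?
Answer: -686909/23 ≈ -29866.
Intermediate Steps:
P = -50
a(T) = (-50 + T)/(62 + T) (a(T) = (T - 50)/(T + 62) = (-50 + T)/(62 + T))
-29866 + a(122) = -29866 + (-50 + 122)/(62 + 122) = -29866 + 72/184 = -29866 + (1/184)*72 = -29866 + 9/23 = -686909/23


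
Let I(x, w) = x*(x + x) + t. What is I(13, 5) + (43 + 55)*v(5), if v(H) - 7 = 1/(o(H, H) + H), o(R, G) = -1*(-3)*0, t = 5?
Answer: 5243/5 ≈ 1048.6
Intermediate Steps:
o(R, G) = 0 (o(R, G) = 3*0 = 0)
I(x, w) = 5 + 2*x² (I(x, w) = x*(x + x) + 5 = x*(2*x) + 5 = 2*x² + 5 = 5 + 2*x²)
v(H) = 7 + 1/H (v(H) = 7 + 1/(0 + H) = 7 + 1/H)
I(13, 5) + (43 + 55)*v(5) = (5 + 2*13²) + (43 + 55)*(7 + 1/5) = (5 + 2*169) + 98*(7 + ⅕) = (5 + 338) + 98*(36/5) = 343 + 3528/5 = 5243/5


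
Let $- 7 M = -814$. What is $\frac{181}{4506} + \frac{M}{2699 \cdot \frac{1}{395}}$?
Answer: $\frac{1452233813}{85131858} \approx 17.059$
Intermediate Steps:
$M = \frac{814}{7}$ ($M = \left(- \frac{1}{7}\right) \left(-814\right) = \frac{814}{7} \approx 116.29$)
$\frac{181}{4506} + \frac{M}{2699 \cdot \frac{1}{395}} = \frac{181}{4506} + \frac{814}{7 \cdot \frac{2699}{395}} = \frac{181}{4506} + \frac{814}{7} \cdot \frac{395}{2699} = \frac{181}{4506} + \frac{321530}{18893} = \frac{1452233813}{85131858}$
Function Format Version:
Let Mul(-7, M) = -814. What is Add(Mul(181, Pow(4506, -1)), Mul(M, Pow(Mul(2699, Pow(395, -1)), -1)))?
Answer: Rational(1452233813, 85131858) ≈ 17.059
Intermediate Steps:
M = Rational(814, 7) (M = Mul(Rational(-1, 7), -814) = Rational(814, 7) ≈ 116.29)
Add(Mul(181, Pow(4506, -1)), Mul(M, Pow(Mul(2699, Pow(395, -1)), -1))) = Add(Mul(181, Pow(4506, -1)), Mul(Rational(814, 7), Pow(Mul(2699, Pow(395, -1)), -1))) = Add(Mul(181, Rational(1, 4506)), Mul(Rational(814, 7), Pow(Mul(2699, Rational(1, 395)), -1))) = Add(Rational(181, 4506), Mul(Rational(814, 7), Pow(Rational(2699, 395), -1))) = Add(Rational(181, 4506), Mul(Rational(814, 7), Rational(395, 2699))) = Add(Rational(181, 4506), Rational(321530, 18893)) = Rational(1452233813, 85131858)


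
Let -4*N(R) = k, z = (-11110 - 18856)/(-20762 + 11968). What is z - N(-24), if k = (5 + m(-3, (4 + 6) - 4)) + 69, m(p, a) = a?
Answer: 102923/4397 ≈ 23.408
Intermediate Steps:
z = 14983/4397 (z = -29966/(-8794) = -29966*(-1/8794) = 14983/4397 ≈ 3.4076)
k = 80 (k = (5 + ((4 + 6) - 4)) + 69 = (5 + (10 - 4)) + 69 = (5 + 6) + 69 = 11 + 69 = 80)
N(R) = -20 (N(R) = -1/4*80 = -20)
z - N(-24) = 14983/4397 - 1*(-20) = 14983/4397 + 20 = 102923/4397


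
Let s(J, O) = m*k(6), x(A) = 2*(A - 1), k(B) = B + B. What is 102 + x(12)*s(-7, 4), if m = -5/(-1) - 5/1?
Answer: 102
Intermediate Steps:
k(B) = 2*B
x(A) = -2 + 2*A (x(A) = 2*(-1 + A) = -2 + 2*A)
m = 0 (m = -5*(-1) - 5*1 = 5 - 5 = 0)
s(J, O) = 0 (s(J, O) = 0*(2*6) = 0*12 = 0)
102 + x(12)*s(-7, 4) = 102 + (-2 + 2*12)*0 = 102 + (-2 + 24)*0 = 102 + 22*0 = 102 + 0 = 102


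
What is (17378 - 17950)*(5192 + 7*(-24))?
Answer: -2873728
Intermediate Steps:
(17378 - 17950)*(5192 + 7*(-24)) = -572*(5192 - 168) = -572*5024 = -2873728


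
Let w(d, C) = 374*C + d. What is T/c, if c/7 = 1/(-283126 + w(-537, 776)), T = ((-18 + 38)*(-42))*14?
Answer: -11022480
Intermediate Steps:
T = -11760 (T = (20*(-42))*14 = -840*14 = -11760)
w(d, C) = d + 374*C
c = 7/6561 (c = 7/(-283126 + (-537 + 374*776)) = 7/(-283126 + (-537 + 290224)) = 7/(-283126 + 289687) = 7/6561 ≈ 0.0010669)
T/c = -11760/7/6561 = -11760*6561/7 = -11022480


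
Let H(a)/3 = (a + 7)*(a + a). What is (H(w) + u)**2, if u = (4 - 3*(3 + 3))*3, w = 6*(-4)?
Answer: 5788836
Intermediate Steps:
w = -24
H(a) = 6*a*(7 + a) (H(a) = 3*((a + 7)*(a + a)) = 3*((7 + a)*(2*a)) = 3*(2*a*(7 + a)) = 6*a*(7 + a))
u = -42 (u = (4 - 3*6)*3 = (4 - 18)*3 = -14*3 = -42)
(H(w) + u)**2 = (6*(-24)*(7 - 24) - 42)**2 = (6*(-24)*(-17) - 42)**2 = (2448 - 42)**2 = 2406**2 = 5788836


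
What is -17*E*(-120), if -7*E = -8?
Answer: 16320/7 ≈ 2331.4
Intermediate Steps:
E = 8/7 (E = -1/7*(-8) = 8/7 ≈ 1.1429)
-17*E*(-120) = -17*8/7*(-120) = -136/7*(-120) = 16320/7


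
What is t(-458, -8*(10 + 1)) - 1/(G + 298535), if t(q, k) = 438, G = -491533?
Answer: 84533125/192998 ≈ 438.00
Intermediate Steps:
t(-458, -8*(10 + 1)) - 1/(G + 298535) = 438 - 1/(-491533 + 298535) = 438 - 1/(-192998) = 438 - 1*(-1/192998) = 438 + 1/192998 = 84533125/192998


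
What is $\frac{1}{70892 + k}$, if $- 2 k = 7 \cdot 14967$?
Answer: $\frac{2}{37015} \approx 5.4032 \cdot 10^{-5}$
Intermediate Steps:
$k = - \frac{104769}{2}$ ($k = - \frac{7 \cdot 14967}{2} = \left(- \frac{1}{2}\right) 104769 = - \frac{104769}{2} \approx -52385.0$)
$\frac{1}{70892 + k} = \frac{1}{70892 - \frac{104769}{2}} = \frac{1}{\frac{37015}{2}} = \frac{2}{37015}$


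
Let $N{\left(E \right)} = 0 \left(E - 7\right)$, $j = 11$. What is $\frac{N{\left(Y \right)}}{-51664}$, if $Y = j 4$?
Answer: $0$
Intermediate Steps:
$Y = 44$ ($Y = 11 \cdot 4 = 44$)
$N{\left(E \right)} = 0$ ($N{\left(E \right)} = 0 \left(-7 + E\right) = 0$)
$\frac{N{\left(Y \right)}}{-51664} = \frac{0}{-51664} = 0 \left(- \frac{1}{51664}\right) = 0$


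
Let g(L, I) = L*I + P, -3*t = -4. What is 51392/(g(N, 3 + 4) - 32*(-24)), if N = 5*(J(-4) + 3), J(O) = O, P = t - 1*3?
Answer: 77088/1097 ≈ 70.272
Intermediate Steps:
t = 4/3 (t = -⅓*(-4) = 4/3 ≈ 1.3333)
P = -5/3 (P = 4/3 - 1*3 = 4/3 - 3 = -5/3 ≈ -1.6667)
N = -5 (N = 5*(-4 + 3) = 5*(-1) = -5)
g(L, I) = -5/3 + I*L (g(L, I) = L*I - 5/3 = I*L - 5/3 = -5/3 + I*L)
51392/(g(N, 3 + 4) - 32*(-24)) = 51392/((-5/3 + (3 + 4)*(-5)) - 32*(-24)) = 51392/((-5/3 + 7*(-5)) + 768) = 51392/((-5/3 - 35) + 768) = 51392/(-110/3 + 768) = 51392/(2194/3) = 51392*(3/2194) = 77088/1097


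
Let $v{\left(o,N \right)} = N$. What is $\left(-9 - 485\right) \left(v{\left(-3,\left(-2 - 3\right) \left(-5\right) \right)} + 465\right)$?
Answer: $-242060$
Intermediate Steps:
$\left(-9 - 485\right) \left(v{\left(-3,\left(-2 - 3\right) \left(-5\right) \right)} + 465\right) = \left(-9 - 485\right) \left(\left(-2 - 3\right) \left(-5\right) + 465\right) = - 494 \left(\left(-5\right) \left(-5\right) + 465\right) = - 494 \left(25 + 465\right) = \left(-494\right) 490 = -242060$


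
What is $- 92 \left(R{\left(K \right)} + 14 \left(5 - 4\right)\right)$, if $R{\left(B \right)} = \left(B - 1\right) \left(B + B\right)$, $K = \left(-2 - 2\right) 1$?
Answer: $-4968$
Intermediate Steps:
$K = -4$ ($K = \left(-4\right) 1 = -4$)
$R{\left(B \right)} = 2 B \left(-1 + B\right)$ ($R{\left(B \right)} = \left(-1 + B\right) 2 B = 2 B \left(-1 + B\right)$)
$- 92 \left(R{\left(K \right)} + 14 \left(5 - 4\right)\right) = - 92 \left(2 \left(-4\right) \left(-1 - 4\right) + 14 \left(5 - 4\right)\right) = - 92 \left(2 \left(-4\right) \left(-5\right) + 14 \cdot 1\right) = - 92 \left(40 + 14\right) = \left(-92\right) 54 = -4968$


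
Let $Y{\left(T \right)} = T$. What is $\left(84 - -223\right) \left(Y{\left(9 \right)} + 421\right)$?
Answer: $132010$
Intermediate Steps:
$\left(84 - -223\right) \left(Y{\left(9 \right)} + 421\right) = \left(84 - -223\right) \left(9 + 421\right) = \left(84 + 223\right) 430 = 307 \cdot 430 = 132010$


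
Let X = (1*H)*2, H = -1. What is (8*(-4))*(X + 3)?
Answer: -32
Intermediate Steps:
X = -2 (X = (1*(-1))*2 = -1*2 = -2)
(8*(-4))*(X + 3) = (8*(-4))*(-2 + 3) = -32*1 = -32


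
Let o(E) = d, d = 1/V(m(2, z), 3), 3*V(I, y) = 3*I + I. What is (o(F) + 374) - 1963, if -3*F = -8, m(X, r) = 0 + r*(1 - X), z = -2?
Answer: -12709/8 ≈ -1588.6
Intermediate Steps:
m(X, r) = r*(1 - X)
V(I, y) = 4*I/3 (V(I, y) = (3*I + I)/3 = (4*I)/3 = 4*I/3)
F = 8/3 (F = -⅓*(-8) = 8/3 ≈ 2.6667)
d = 3/8 (d = 1/(4*(-2*(1 - 1*2))/3) = 1/(4*(-2*(1 - 2))/3) = 1/(4*(-2*(-1))/3) = 1/((4/3)*2) = 1/(8/3) = 3/8 ≈ 0.37500)
o(E) = 3/8
(o(F) + 374) - 1963 = (3/8 + 374) - 1963 = 2995/8 - 1963 = -12709/8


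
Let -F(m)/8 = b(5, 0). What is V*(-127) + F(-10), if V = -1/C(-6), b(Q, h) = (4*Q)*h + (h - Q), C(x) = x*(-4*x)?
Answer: 5633/144 ≈ 39.118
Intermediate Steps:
C(x) = -4*x²
b(Q, h) = h - Q + 4*Q*h (b(Q, h) = 4*Q*h + (h - Q) = h - Q + 4*Q*h)
F(m) = 40 (F(m) = -8*(0 - 1*5 + 4*5*0) = -8*(0 - 5 + 0) = -8*(-5) = 40)
V = 1/144 (V = -1/((-4*(-6)²)) = -1/((-4*36)) = -1/(-144) = -1*(-1/144) = 1/144 ≈ 0.0069444)
V*(-127) + F(-10) = (1/144)*(-127) + 40 = -127/144 + 40 = 5633/144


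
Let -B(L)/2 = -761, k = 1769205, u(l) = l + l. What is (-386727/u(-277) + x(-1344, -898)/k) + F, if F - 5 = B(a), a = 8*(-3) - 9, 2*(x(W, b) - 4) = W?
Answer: 2180872095353/980139570 ≈ 2225.1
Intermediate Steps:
x(W, b) = 4 + W/2
u(l) = 2*l
a = -33 (a = -24 - 9 = -33)
B(L) = 1522 (B(L) = -2*(-761) = 1522)
F = 1527 (F = 5 + 1522 = 1527)
(-386727/u(-277) + x(-1344, -898)/k) + F = (-386727/(2*(-277)) + (4 + (1/2)*(-1344))/1769205) + 1527 = (-386727/(-554) + (4 - 672)*(1/1769205)) + 1527 = (-386727*(-1/554) - 668*1/1769205) + 1527 = (386727/554 - 668/1769205) + 1527 = 684198971963/980139570 + 1527 = 2180872095353/980139570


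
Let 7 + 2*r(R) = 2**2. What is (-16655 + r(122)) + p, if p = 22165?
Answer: 11017/2 ≈ 5508.5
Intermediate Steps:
r(R) = -3/2 (r(R) = -7/2 + (1/2)*2**2 = -7/2 + (1/2)*4 = -7/2 + 2 = -3/2)
(-16655 + r(122)) + p = (-16655 - 3/2) + 22165 = -33313/2 + 22165 = 11017/2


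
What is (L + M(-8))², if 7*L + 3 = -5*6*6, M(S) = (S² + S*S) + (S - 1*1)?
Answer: 422500/49 ≈ 8622.5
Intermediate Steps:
M(S) = -1 + S + 2*S² (M(S) = (S² + S²) + (S - 1) = 2*S² + (-1 + S) = -1 + S + 2*S²)
L = -183/7 (L = -3/7 + (-5*6*6)/7 = -3/7 + (-30*6)/7 = -3/7 + (⅐)*(-180) = -3/7 - 180/7 = -183/7 ≈ -26.143)
(L + M(-8))² = (-183/7 + (-1 - 8 + 2*(-8)²))² = (-183/7 + (-1 - 8 + 2*64))² = (-183/7 + (-1 - 8 + 128))² = (-183/7 + 119)² = (650/7)² = 422500/49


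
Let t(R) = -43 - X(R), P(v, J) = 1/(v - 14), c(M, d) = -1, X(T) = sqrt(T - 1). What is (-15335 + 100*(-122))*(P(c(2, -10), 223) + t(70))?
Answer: 3557522/3 + 27535*sqrt(69) ≈ 1.4146e+6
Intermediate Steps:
X(T) = sqrt(-1 + T)
P(v, J) = 1/(-14 + v)
t(R) = -43 - sqrt(-1 + R)
(-15335 + 100*(-122))*(P(c(2, -10), 223) + t(70)) = (-15335 + 100*(-122))*(1/(-14 - 1) + (-43 - sqrt(-1 + 70))) = (-15335 - 12200)*(1/(-15) + (-43 - sqrt(69))) = -27535*(-1/15 + (-43 - sqrt(69))) = -27535*(-646/15 - sqrt(69)) = 3557522/3 + 27535*sqrt(69)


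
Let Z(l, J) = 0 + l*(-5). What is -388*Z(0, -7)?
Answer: 0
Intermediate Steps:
Z(l, J) = -5*l (Z(l, J) = 0 - 5*l = -5*l)
-388*Z(0, -7) = -(-1940)*0 = -388*0 = 0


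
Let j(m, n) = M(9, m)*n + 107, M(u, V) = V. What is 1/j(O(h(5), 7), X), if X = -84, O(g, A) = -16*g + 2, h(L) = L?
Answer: 1/6659 ≈ 0.00015017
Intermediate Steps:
O(g, A) = 2 - 16*g
j(m, n) = 107 + m*n (j(m, n) = m*n + 107 = 107 + m*n)
1/j(O(h(5), 7), X) = 1/(107 + (2 - 16*5)*(-84)) = 1/(107 + (2 - 80)*(-84)) = 1/(107 - 78*(-84)) = 1/(107 + 6552) = 1/6659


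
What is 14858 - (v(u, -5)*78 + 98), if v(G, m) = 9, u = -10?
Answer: 14058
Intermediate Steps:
14858 - (v(u, -5)*78 + 98) = 14858 - (9*78 + 98) = 14858 - (702 + 98) = 14858 - 1*800 = 14858 - 800 = 14058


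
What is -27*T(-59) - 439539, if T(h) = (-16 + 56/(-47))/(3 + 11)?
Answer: -144597423/329 ≈ -4.3951e+5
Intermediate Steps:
T(h) = -404/329 (T(h) = (-16 + 56*(-1/47))/14 = (-16 - 56/47)*(1/14) = -808/47*1/14 = -404/329)
-27*T(-59) - 439539 = -27*(-404/329) - 439539 = 10908/329 - 439539 = -144597423/329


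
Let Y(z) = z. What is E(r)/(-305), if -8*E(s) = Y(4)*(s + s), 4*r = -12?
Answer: -3/305 ≈ -0.0098361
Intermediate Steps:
r = -3 (r = (¼)*(-12) = -3)
E(s) = -s (E(s) = -(s + s)/2 = -2*s/2 = -s)
E(r)/(-305) = -1*(-3)/(-305) = 3*(-1/305) = -3/305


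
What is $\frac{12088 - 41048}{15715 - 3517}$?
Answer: $- \frac{14480}{6099} \approx -2.3742$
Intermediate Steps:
$\frac{12088 - 41048}{15715 - 3517} = - \frac{28960}{12198} = \left(-28960\right) \frac{1}{12198} = - \frac{14480}{6099}$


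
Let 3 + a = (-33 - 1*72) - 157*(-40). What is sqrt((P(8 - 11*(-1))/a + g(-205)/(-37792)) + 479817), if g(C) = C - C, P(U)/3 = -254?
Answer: sqrt(4569486122766)/3086 ≈ 692.69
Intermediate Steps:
P(U) = -762 (P(U) = 3*(-254) = -762)
a = 6172 (a = -3 + ((-33 - 1*72) - 157*(-40)) = -3 + ((-33 - 72) + 6280) = -3 + (-105 + 6280) = -3 + 6175 = 6172)
g(C) = 0
sqrt((P(8 - 11*(-1))/a + g(-205)/(-37792)) + 479817) = sqrt((-762/6172 + 0/(-37792)) + 479817) = sqrt((-762*1/6172 + 0*(-1/37792)) + 479817) = sqrt((-381/3086 + 0) + 479817) = sqrt(-381/3086 + 479817) = sqrt(1480714881/3086) = sqrt(4569486122766)/3086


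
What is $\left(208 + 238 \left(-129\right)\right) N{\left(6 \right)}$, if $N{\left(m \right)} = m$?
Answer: $-182964$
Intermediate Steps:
$\left(208 + 238 \left(-129\right)\right) N{\left(6 \right)} = \left(208 + 238 \left(-129\right)\right) 6 = \left(208 - 30702\right) 6 = \left(-30494\right) 6 = -182964$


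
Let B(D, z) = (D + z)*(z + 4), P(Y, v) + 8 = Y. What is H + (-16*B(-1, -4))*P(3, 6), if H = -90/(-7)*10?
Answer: 900/7 ≈ 128.57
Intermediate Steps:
P(Y, v) = -8 + Y
B(D, z) = (4 + z)*(D + z) (B(D, z) = (D + z)*(4 + z) = (4 + z)*(D + z))
H = 900/7 (H = -90*(-1)/7*10 = -10*(-9/7)*10 = (90/7)*10 = 900/7 ≈ 128.57)
H + (-16*B(-1, -4))*P(3, 6) = 900/7 + (-16*((-4)² + 4*(-1) + 4*(-4) - 1*(-4)))*(-8 + 3) = 900/7 - 16*(16 - 4 - 16 + 4)*(-5) = 900/7 - 16*0*(-5) = 900/7 + 0*(-5) = 900/7 + 0 = 900/7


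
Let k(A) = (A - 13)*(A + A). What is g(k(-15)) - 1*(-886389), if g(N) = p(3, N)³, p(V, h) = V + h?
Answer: 599963496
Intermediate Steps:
k(A) = 2*A*(-13 + A) (k(A) = (-13 + A)*(2*A) = 2*A*(-13 + A))
g(N) = (3 + N)³
g(k(-15)) - 1*(-886389) = (3 + 2*(-15)*(-13 - 15))³ - 1*(-886389) = (3 + 2*(-15)*(-28))³ + 886389 = (3 + 840)³ + 886389 = 843³ + 886389 = 599077107 + 886389 = 599963496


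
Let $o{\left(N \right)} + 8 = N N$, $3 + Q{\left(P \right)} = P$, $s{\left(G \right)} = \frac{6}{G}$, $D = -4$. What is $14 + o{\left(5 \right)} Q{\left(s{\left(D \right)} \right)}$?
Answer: $- \frac{125}{2} \approx -62.5$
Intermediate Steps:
$Q{\left(P \right)} = -3 + P$
$o{\left(N \right)} = -8 + N^{2}$ ($o{\left(N \right)} = -8 + N N = -8 + N^{2}$)
$14 + o{\left(5 \right)} Q{\left(s{\left(D \right)} \right)} = 14 + \left(-8 + 5^{2}\right) \left(-3 + \frac{6}{-4}\right) = 14 + \left(-8 + 25\right) \left(-3 + 6 \left(- \frac{1}{4}\right)\right) = 14 + 17 \left(-3 - \frac{3}{2}\right) = 14 + 17 \left(- \frac{9}{2}\right) = 14 - \frac{153}{2} = - \frac{125}{2}$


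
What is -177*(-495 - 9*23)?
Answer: 124254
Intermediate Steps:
-177*(-495 - 9*23) = -177*(-495 - 207) = -177*(-702) = 124254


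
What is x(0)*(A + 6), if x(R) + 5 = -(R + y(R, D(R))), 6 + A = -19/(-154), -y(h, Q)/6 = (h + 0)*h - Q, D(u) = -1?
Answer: 19/154 ≈ 0.12338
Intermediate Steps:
y(h, Q) = -6*h**2 + 6*Q (y(h, Q) = -6*((h + 0)*h - Q) = -6*(h*h - Q) = -6*(h**2 - Q) = -6*h**2 + 6*Q)
A = -905/154 (A = -6 - 19/(-154) = -6 - 19*(-1/154) = -6 + 19/154 = -905/154 ≈ -5.8766)
x(R) = 1 - R + 6*R**2 (x(R) = -5 - (R + (-6*R**2 + 6*(-1))) = -5 - (R + (-6*R**2 - 6)) = -5 - (R + (-6 - 6*R**2)) = -5 - (-6 + R - 6*R**2) = -5 + (6 - R + 6*R**2) = 1 - R + 6*R**2)
x(0)*(A + 6) = (1 - 1*0 + 6*0**2)*(-905/154 + 6) = (1 + 0 + 6*0)*(19/154) = (1 + 0 + 0)*(19/154) = 1*(19/154) = 19/154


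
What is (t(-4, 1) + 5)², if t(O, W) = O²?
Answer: 441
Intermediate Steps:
(t(-4, 1) + 5)² = ((-4)² + 5)² = (16 + 5)² = 21² = 441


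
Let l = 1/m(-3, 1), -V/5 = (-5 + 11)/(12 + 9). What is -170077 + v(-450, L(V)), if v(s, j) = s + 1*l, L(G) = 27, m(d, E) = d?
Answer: -511582/3 ≈ -1.7053e+5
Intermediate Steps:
V = -10/7 (V = -5*(-5 + 11)/(12 + 9) = -30/21 = -5*2/7 = -10/7 ≈ -1.4286)
l = -⅓ (l = 1/(-3) = -⅓ ≈ -0.33333)
v(s, j) = -⅓ + s (v(s, j) = s + 1*(-⅓) = s - ⅓ = -⅓ + s)
-170077 + v(-450, L(V)) = -170077 + (-⅓ - 450) = -170077 - 1351/3 = -511582/3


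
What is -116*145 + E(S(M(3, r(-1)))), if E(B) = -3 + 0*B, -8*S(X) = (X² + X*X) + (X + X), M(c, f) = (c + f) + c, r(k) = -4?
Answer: -16823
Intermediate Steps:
M(c, f) = f + 2*c
S(X) = -X/4 - X²/4 (S(X) = -((X² + X*X) + (X + X))/8 = -((X² + X²) + 2*X)/8 = -(2*X² + 2*X)/8 = -(2*X + 2*X²)/8 = -X/4 - X²/4)
E(B) = -3 (E(B) = -3 + 0 = -3)
-116*145 + E(S(M(3, r(-1)))) = -116*145 - 3 = -16820 - 3 = -16823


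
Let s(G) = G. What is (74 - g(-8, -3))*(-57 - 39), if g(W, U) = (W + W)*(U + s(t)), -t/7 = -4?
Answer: -45504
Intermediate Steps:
t = 28 (t = -7*(-4) = 28)
g(W, U) = 2*W*(28 + U) (g(W, U) = (W + W)*(U + 28) = (2*W)*(28 + U) = 2*W*(28 + U))
(74 - g(-8, -3))*(-57 - 39) = (74 - 2*(-8)*(28 - 3))*(-57 - 39) = (74 - 2*(-8)*25)*(-96) = (74 - 1*(-400))*(-96) = (74 + 400)*(-96) = 474*(-96) = -45504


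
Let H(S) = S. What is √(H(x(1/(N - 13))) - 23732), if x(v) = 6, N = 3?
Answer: I*√23726 ≈ 154.03*I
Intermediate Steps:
√(H(x(1/(N - 13))) - 23732) = √(6 - 23732) = √(-23726) = I*√23726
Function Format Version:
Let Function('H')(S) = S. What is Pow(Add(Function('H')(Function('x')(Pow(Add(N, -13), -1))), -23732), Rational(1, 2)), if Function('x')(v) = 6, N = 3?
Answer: Mul(I, Pow(23726, Rational(1, 2))) ≈ Mul(154.03, I)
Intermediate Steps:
Pow(Add(Function('H')(Function('x')(Pow(Add(N, -13), -1))), -23732), Rational(1, 2)) = Pow(Add(6, -23732), Rational(1, 2)) = Pow(-23726, Rational(1, 2)) = Mul(I, Pow(23726, Rational(1, 2)))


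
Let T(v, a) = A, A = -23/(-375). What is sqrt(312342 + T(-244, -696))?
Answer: sqrt(1756924095)/75 ≈ 558.88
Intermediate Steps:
A = 23/375 (A = -23*(-1/375) = 23/375 ≈ 0.061333)
T(v, a) = 23/375
sqrt(312342 + T(-244, -696)) = sqrt(312342 + 23/375) = sqrt(117128273/375) = sqrt(1756924095)/75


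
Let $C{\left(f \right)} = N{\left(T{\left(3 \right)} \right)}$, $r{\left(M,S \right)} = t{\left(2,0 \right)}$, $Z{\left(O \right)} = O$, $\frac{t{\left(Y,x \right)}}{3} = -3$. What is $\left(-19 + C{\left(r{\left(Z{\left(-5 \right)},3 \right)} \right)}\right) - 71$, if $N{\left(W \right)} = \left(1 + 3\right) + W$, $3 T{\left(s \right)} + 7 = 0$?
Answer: $- \frac{265}{3} \approx -88.333$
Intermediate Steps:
$t{\left(Y,x \right)} = -9$ ($t{\left(Y,x \right)} = 3 \left(-3\right) = -9$)
$r{\left(M,S \right)} = -9$
$T{\left(s \right)} = - \frac{7}{3}$ ($T{\left(s \right)} = - \frac{7}{3} + \frac{1}{3} \cdot 0 = - \frac{7}{3} + 0 = - \frac{7}{3}$)
$N{\left(W \right)} = 4 + W$
$C{\left(f \right)} = \frac{5}{3}$ ($C{\left(f \right)} = 4 - \frac{7}{3} = \frac{5}{3}$)
$\left(-19 + C{\left(r{\left(Z{\left(-5 \right)},3 \right)} \right)}\right) - 71 = \left(-19 + \frac{5}{3}\right) - 71 = - \frac{52}{3} - 71 = - \frac{265}{3}$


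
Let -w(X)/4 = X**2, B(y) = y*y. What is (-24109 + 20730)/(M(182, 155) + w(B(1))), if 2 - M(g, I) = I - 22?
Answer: 3379/135 ≈ 25.030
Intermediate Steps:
B(y) = y**2
M(g, I) = 24 - I (M(g, I) = 2 - (I - 22) = 2 - (-22 + I) = 2 + (22 - I) = 24 - I)
w(X) = -4*X**2
(-24109 + 20730)/(M(182, 155) + w(B(1))) = (-24109 + 20730)/((24 - 1*155) - 4*(1**2)**2) = -3379/((24 - 155) - 4*1**2) = -3379/(-131 - 4*1) = -3379/(-131 - 4) = -3379/(-135) = -3379*(-1/135) = 3379/135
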